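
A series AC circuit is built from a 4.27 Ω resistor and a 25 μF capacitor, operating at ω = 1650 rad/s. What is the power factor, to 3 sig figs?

0.173

X_C = 1/(ωC) = 24.2 Ω
Z = 4.27 − j24.2 Ω
|Z| = √(4.27² + 24.2²) = 24.6 Ω
∠Z = arctan(-24.2/4.27) = -80.0°
cos φ = cos(-80.0°) = 0.173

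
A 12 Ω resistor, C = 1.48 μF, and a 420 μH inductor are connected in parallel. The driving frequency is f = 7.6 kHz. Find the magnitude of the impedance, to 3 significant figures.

ω = 2πf = 47750 rad/s
X_L = ωL = 20.1 Ω
X_C = 1/(ωC) = 14.1 Ω
Parallel: admittances add. Y = 1/R + 1/(jωL) + jωC
Y = (0.0833 + j0.0208) S
|Y| = 0.0859 S → |Z| = 1/|Y| = 11.6 Ω, ∠Z = −∠Y = -14.0°

11.6 Ω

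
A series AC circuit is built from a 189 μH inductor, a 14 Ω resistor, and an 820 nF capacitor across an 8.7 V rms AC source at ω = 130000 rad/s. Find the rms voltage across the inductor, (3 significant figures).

X_L = ωL = 24.6 Ω
X_C = 1/(ωC) = 9.38 Ω
Net reactance X = X_L − X_C = 15.2 Ω
Z = 14.0 + j15.2 Ω
|Z| = √(14.0² + 15.2²) = 20.7 Ω
I = V/|Z| = 421 mA
V_L = I·|Z_L| = 0.421 × 24.6 = 10.3 V

10.3 V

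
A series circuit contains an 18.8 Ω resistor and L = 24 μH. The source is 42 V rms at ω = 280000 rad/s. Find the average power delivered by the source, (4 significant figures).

X_L = ωL = 6.720 Ω
Z = 18.80 + j6.720 Ω
|Z| = √(18.80² + 6.720²) = 19.96 Ω
∠Z = arctan(6.720/18.80) = 19.67°
I = V/|Z| = 2.104 A
P = VI cos φ = 42 × 2.104 × cos(19.67°) = 83.20 W

83.20 W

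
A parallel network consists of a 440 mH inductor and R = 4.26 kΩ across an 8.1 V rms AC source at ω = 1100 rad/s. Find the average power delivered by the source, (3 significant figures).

15.4 mW

X_L = ωL = 484 Ω
Parallel: admittances add. Y = 1/R + 1/(jωL)
Y = (0.000235 − j0.00207) S
|Y| = 0.00208 S → |Z| = 1/|Y| = 481 Ω, ∠Z = −∠Y = 83.5°
I = V/|Z| = 16.8 mA
P = VI cos φ = 8.1 × 0.0168 × cos(83.5°) = 15.4 mW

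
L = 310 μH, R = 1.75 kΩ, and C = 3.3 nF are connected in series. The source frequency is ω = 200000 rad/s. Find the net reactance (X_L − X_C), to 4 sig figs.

-1453 Ω

X_L = ωL = 62.00 Ω
X_C = 1/(ωC) = 1515 Ω
X = 62.00 − 1515 = -1453 Ω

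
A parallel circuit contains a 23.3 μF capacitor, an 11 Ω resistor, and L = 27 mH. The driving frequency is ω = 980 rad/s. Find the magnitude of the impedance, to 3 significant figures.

X_L = ωL = 26.5 Ω
X_C = 1/(ωC) = 43.8 Ω
Parallel: admittances add. Y = 1/R + 1/(jωL) + jωC
Y = (0.0909 − j0.0150) S
|Y| = 0.0921 S → |Z| = 1/|Y| = 10.9 Ω, ∠Z = −∠Y = 9.34°

10.9 Ω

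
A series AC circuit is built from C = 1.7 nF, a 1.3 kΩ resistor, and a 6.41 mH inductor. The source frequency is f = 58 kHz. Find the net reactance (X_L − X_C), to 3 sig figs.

722 Ω

ω = 2πf = 364400 rad/s
X_L = ωL = 2340 Ω
X_C = 1/(ωC) = 1610 Ω
X = 2340 − 1610 = 722 Ω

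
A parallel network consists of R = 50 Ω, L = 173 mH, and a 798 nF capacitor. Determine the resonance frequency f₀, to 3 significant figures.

ω₀ = 1/√(LC) = 1/√(0.173 × 7.98e-07) = 2691 rad/s
f₀ = ω₀/(2π) = 428 Hz

428 Hz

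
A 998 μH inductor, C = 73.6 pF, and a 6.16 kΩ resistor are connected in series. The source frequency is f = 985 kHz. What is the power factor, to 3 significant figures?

0.840

ω = 2πf = 6.189e+06 rad/s
X_L = ωL = 6180 Ω
X_C = 1/(ωC) = 2200 Ω
Net reactance X = X_L − X_C = 3980 Ω
Z = 6160 + j3980 Ω
|Z| = √(6160² + 3980²) = 7330 Ω
∠Z = arctan(3980/6160) = 32.9°
cos φ = cos(32.9°) = 0.840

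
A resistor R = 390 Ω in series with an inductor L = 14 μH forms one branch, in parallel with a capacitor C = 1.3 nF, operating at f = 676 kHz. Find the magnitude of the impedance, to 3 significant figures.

ω = 2πf = 4.247e+06 rad/s
X_L = ωL = 59.5 Ω
X_C = 1/(ωC) = 181 Ω
Branch 1 (R+jX_L): Z₁ = 390 + j59.5 Ω, |Z₁| = 395 Ω
Branch 2 (−jX_C): Z₂ = −j181 Ω
Parallel: Z = Z₁Z₂/(Z₁+Z₂), |Z| = 175 Ω, ∠Z = -64.0°

175 Ω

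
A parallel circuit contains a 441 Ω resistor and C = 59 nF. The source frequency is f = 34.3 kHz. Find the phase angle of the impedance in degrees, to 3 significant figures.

-79.9°

ω = 2πf = 215500 rad/s
X_C = 1/(ωC) = 78.6 Ω
Parallel: admittances add. Y = 1/R + jωC
Y = (0.00227 + j0.0127) S
|Y| = 0.0129 S → |Z| = 1/|Y| = 77.4 Ω, ∠Z = −∠Y = -79.9°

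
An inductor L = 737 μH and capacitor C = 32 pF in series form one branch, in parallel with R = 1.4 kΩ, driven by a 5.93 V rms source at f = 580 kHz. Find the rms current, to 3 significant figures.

4.35 mA

ω = 2πf = 3.644e+06 rad/s
X_L = ωL = 2690 Ω
X_C = 1/(ωC) = 8580 Ω
Branch 1: Z₁ = R = 1400 Ω
Branch 2 (series LC): Z₂ = j(X_L − X_C) = −j5890 Ω
Parallel: Z = Z₁Z₂/(Z₁+Z₂), |Z| = 1360 Ω, ∠Z = -13.4°
I = V/|Z| = 5.93/1360 = 4.35 mA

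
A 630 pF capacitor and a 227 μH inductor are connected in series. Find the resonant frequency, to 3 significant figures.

421 kHz

ω₀ = 1/√(LC) = 1/√(0.000227 × 6.3e-10) = 2.644e+06 rad/s
f₀ = ω₀/(2π) = 421 kHz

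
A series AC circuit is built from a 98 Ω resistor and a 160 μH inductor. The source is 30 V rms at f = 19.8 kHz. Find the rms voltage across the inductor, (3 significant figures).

ω = 2πf = 124400 rad/s
X_L = ωL = 19.9 Ω
Z = 98.0 + j19.9 Ω
|Z| = √(98.0² + 19.9²) = 100 Ω
I = V/|Z| = 300 mA
V_L = I·|Z_L| = 0.300 × 19.9 = 5.97 V

5.97 V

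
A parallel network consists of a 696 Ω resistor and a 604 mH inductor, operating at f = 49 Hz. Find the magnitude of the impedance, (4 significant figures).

179.7 Ω

ω = 2πf = 307.9 rad/s
X_L = ωL = 186.0 Ω
Parallel: admittances add. Y = 1/R + 1/(jωL)
Y = (0.001437 − j0.005378) S
|Y| = 0.005566 S → |Z| = 1/|Y| = 179.7 Ω, ∠Z = −∠Y = 75.04°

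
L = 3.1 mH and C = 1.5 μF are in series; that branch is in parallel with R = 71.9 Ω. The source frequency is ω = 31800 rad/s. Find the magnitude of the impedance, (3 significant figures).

X_L = ωL = 98.6 Ω
X_C = 1/(ωC) = 21.0 Ω
Branch 1: Z₁ = R = 71.9 Ω
Branch 2 (series LC): Z₂ = j(X_L − X_C) = j77.6 Ω
Parallel: Z = Z₁Z₂/(Z₁+Z₂), |Z| = 52.7 Ω, ∠Z = 42.8°

52.7 Ω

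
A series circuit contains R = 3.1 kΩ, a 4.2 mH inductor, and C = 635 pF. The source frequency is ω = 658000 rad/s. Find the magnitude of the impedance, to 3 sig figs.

3120 Ω

X_L = ωL = 2760 Ω
X_C = 1/(ωC) = 2390 Ω
Net reactance X = X_L − X_C = 370 Ω
Z = 3100 + j370 Ω
|Z| = √(3100² + 370²) = 3120 Ω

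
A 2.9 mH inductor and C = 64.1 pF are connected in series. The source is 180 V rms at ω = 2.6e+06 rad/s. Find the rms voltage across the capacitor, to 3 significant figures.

701 V

X_L = ωL = 7540 Ω
X_C = 1/(ωC) = 6000 Ω
Net reactance X = X_L − X_C = 1540 Ω
Z = j1540 Ω
|Z| = √(0² + 1540²) = 1540 Ω
I = V/|Z| = 117 mA
V_C = I·|Z_C| = 0.117 × 6000 = 701 V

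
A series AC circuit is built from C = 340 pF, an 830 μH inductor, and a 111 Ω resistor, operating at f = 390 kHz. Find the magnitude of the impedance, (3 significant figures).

ω = 2πf = 2.45e+06 rad/s
X_L = ωL = 2030 Ω
X_C = 1/(ωC) = 1200 Ω
Net reactance X = X_L − X_C = 834 Ω
Z = 111 + j834 Ω
|Z| = √(111² + 834²) = 841 Ω

841 Ω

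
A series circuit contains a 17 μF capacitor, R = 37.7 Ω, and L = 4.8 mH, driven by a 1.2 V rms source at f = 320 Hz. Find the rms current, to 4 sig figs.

28.24 mA

ω = 2πf = 2011 rad/s
X_L = ωL = 9.651 Ω
X_C = 1/(ωC) = 29.26 Ω
Net reactance X = X_L − X_C = -19.61 Ω
Z = 37.70 − j19.61 Ω
|Z| = √(37.70² + 19.61²) = 42.49 Ω
I = V/|Z| = 1.2/42.49 = 28.24 mA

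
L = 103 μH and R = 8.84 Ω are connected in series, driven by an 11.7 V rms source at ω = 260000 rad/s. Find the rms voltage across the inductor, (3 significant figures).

X_L = ωL = 26.8 Ω
Z = 8.84 + j26.8 Ω
|Z| = √(8.84² + 26.8²) = 28.2 Ω
I = V/|Z| = 415 mA
V_L = I·|Z_L| = 0.415 × 26.8 = 11.1 V

11.1 V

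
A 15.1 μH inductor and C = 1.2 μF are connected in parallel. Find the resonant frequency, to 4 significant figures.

37.39 kHz

ω₀ = 1/√(LC) = 1/√(1.51e-05 × 1.2e-06) = 234900 rad/s
f₀ = ω₀/(2π) = 37.39 kHz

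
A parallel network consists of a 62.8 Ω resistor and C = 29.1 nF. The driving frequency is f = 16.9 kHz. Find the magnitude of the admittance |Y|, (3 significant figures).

ω = 2πf = 106200 rad/s
X_C = 1/(ωC) = 324 Ω
Parallel: admittances add. Y = 1/R + jωC
Y = (0.0159 + j0.00309) S
|Y| = 0.0162 S → |Z| = 1/|Y| = 61.6 Ω, ∠Z = −∠Y = -11.0°

16.2 mS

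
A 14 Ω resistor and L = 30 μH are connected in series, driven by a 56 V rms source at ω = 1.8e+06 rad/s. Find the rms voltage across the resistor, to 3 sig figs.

14.1 V

X_L = ωL = 54.0 Ω
Z = 14.0 + j54.0 Ω
|Z| = √(14.0² + 54.0²) = 55.8 Ω
I = V/|Z| = 1.00 A
V_R = I·|Z_R| = 1.00 × 14.0 = 14.1 V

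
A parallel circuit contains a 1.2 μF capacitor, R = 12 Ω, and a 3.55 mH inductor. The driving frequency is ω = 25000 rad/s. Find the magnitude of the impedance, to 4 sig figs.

11.71 Ω

X_L = ωL = 88.75 Ω
X_C = 1/(ωC) = 33.33 Ω
Parallel: admittances add. Y = 1/R + 1/(jωL) + jωC
Y = (0.08333 + j0.01873) S
|Y| = 0.08541 S → |Z| = 1/|Y| = 11.71 Ω, ∠Z = −∠Y = -12.67°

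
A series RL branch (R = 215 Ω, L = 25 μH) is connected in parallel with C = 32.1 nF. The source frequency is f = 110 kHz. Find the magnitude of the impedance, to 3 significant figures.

44.8 Ω

ω = 2πf = 691200 rad/s
X_L = ωL = 17.3 Ω
X_C = 1/(ωC) = 45.1 Ω
Branch 1 (R+jX_L): Z₁ = 215 + j17.3 Ω, |Z₁| = 216 Ω
Branch 2 (−jX_C): Z₂ = −j45.1 Ω
Parallel: Z = Z₁Z₂/(Z₁+Z₂), |Z| = 44.8 Ω, ∠Z = -78.0°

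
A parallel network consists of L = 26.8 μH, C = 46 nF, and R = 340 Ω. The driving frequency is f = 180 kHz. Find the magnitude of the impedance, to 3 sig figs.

ω = 2πf = 1.131e+06 rad/s
X_L = ωL = 30.3 Ω
X_C = 1/(ωC) = 19.2 Ω
Parallel: admittances add. Y = 1/R + 1/(jωL) + jωC
Y = (0.00294 + j0.0190) S
|Y| = 0.0193 S → |Z| = 1/|Y| = 51.9 Ω, ∠Z = −∠Y = -81.2°

51.9 Ω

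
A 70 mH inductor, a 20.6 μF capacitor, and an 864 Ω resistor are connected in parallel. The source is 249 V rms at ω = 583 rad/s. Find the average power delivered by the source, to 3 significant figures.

71.8 W

X_L = ωL = 40.8 Ω
X_C = 1/(ωC) = 83.3 Ω
Parallel: admittances add. Y = 1/R + 1/(jωL) + jωC
Y = (0.00116 − j0.0125) S
|Y| = 0.0125 S → |Z| = 1/|Y| = 79.7 Ω, ∠Z = −∠Y = 84.7°
I = V/|Z| = 3.12 A
P = VI cos φ = 249 × 3.12 × cos(84.7°) = 71.8 W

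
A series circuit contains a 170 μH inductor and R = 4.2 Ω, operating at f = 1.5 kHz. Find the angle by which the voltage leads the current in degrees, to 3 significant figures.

ω = 2πf = 9425 rad/s
X_L = ωL = 1.60 Ω
Z = 4.20 + j1.60 Ω
|Z| = √(4.20² + 1.60²) = 4.50 Ω
∠Z = arctan(1.60/4.20) = 20.9°

20.9°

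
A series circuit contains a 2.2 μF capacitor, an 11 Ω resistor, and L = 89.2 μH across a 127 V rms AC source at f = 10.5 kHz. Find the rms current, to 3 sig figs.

11.5 A

ω = 2πf = 65970 rad/s
X_L = ωL = 5.88 Ω
X_C = 1/(ωC) = 6.89 Ω
Net reactance X = X_L − X_C = -1.00 Ω
Z = 11.0 − j1.00 Ω
|Z| = √(11.0² + 1.00²) = 11.0 Ω
I = V/|Z| = 127/11.0 = 11.5 A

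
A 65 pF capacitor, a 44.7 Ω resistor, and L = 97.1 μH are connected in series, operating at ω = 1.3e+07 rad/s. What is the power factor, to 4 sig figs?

X_L = ωL = 1262 Ω
X_C = 1/(ωC) = 1183 Ω
Net reactance X = X_L − X_C = 78.87 Ω
Z = 44.70 + j78.87 Ω
|Z| = √(44.70² + 78.87²) = 90.65 Ω
∠Z = arctan(78.87/44.70) = 60.46°
cos φ = cos(60.46°) = 0.4931

0.4931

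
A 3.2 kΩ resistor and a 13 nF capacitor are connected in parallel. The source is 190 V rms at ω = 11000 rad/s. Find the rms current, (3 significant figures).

65.3 mA

X_C = 1/(ωC) = 6990 Ω
Parallel: admittances add. Y = 1/R + jωC
Y = (0.000313 + j0.000143) S
|Y| = 0.000344 S → |Z| = 1/|Y| = 2910 Ω, ∠Z = −∠Y = -24.6°
I = V/|Z| = 190/2910 = 65.3 mA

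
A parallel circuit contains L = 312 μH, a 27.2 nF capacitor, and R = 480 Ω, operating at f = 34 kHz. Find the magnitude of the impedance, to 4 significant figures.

106.1 Ω

ω = 2πf = 213600 rad/s
X_L = ωL = 66.65 Ω
X_C = 1/(ωC) = 172.1 Ω
Parallel: admittances add. Y = 1/R + 1/(jωL) + jωC
Y = (0.002083 − j0.009193) S
|Y| = 0.009426 S → |Z| = 1/|Y| = 106.1 Ω, ∠Z = −∠Y = 77.23°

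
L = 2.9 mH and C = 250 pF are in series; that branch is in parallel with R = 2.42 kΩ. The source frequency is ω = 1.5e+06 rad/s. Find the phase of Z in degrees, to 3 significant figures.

55.2°

X_L = ωL = 4350 Ω
X_C = 1/(ωC) = 2670 Ω
Branch 1: Z₁ = R = 2420 Ω
Branch 2 (series LC): Z₂ = j(X_L − X_C) = j1680 Ω
Parallel: Z = Z₁Z₂/(Z₁+Z₂), |Z| = 1380 Ω, ∠Z = 55.2°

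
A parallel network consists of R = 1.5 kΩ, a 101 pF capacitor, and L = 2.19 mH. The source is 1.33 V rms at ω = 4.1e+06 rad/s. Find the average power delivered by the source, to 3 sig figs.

X_L = ωL = 8980 Ω
X_C = 1/(ωC) = 2410 Ω
Parallel: admittances add. Y = 1/R + 1/(jωL) + jωC
Y = (0.000667 + j0.000303) S
|Y| = 0.000732 S → |Z| = 1/|Y| = 1370 Ω, ∠Z = −∠Y = -24.4°
I = V/|Z| = 974 μA
P = VI cos φ = 1.33 × 0.000974 × cos(-24.4°) = 1.18 mW

1.18 mW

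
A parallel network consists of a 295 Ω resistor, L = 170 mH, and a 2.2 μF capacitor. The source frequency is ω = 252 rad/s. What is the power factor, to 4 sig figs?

0.1471

X_L = ωL = 42.84 Ω
X_C = 1/(ωC) = 1804 Ω
Parallel: admittances add. Y = 1/R + 1/(jωL) + jωC
Y = (0.003390 − j0.02279) S
|Y| = 0.02304 S → |Z| = 1/|Y| = 43.40 Ω, ∠Z = −∠Y = 81.54°
cos φ = cos(81.54°) = 0.1471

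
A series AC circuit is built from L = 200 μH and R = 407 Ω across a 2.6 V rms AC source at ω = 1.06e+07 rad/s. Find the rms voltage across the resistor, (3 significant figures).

0.490 V

X_L = ωL = 2120 Ω
Z = 407 + j2120 Ω
|Z| = √(407² + 2120²) = 2160 Ω
I = V/|Z| = 1.20 mA
V_R = I·|Z_R| = 0.00120 × 407 = 0.490 V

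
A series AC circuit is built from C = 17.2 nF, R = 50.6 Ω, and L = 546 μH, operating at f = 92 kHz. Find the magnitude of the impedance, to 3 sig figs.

ω = 2πf = 578100 rad/s
X_L = ωL = 316 Ω
X_C = 1/(ωC) = 101 Ω
Net reactance X = X_L − X_C = 215 Ω
Z = 50.6 + j215 Ω
|Z| = √(50.6² + 215²) = 221 Ω

221 Ω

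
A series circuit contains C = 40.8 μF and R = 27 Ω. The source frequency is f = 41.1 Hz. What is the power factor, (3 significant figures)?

0.274

ω = 2πf = 258.2 rad/s
X_C = 1/(ωC) = 94.9 Ω
Z = 27.0 − j94.9 Ω
|Z| = √(27.0² + 94.9²) = 98.7 Ω
∠Z = arctan(-94.9/27.0) = -74.1°
cos φ = cos(-74.1°) = 0.274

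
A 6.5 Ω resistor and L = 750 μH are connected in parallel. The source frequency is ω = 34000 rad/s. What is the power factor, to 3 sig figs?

X_L = ωL = 25.5 Ω
Parallel: admittances add. Y = 1/R + 1/(jωL)
Y = (0.154 − j0.0392) S
|Y| = 0.159 S → |Z| = 1/|Y| = 6.30 Ω, ∠Z = −∠Y = 14.3°
cos φ = cos(14.3°) = 0.969

0.969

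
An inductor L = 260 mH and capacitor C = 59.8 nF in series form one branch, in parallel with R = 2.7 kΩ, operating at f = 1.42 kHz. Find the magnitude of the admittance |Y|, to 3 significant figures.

2.28 mS

ω = 2πf = 8922 rad/s
X_L = ωL = 2320 Ω
X_C = 1/(ωC) = 1870 Ω
Branch 1: Z₁ = R = 2700 Ω
Branch 2 (series LC): Z₂ = j(X_L − X_C) = j445 Ω
Parallel: Z = Z₁Z₂/(Z₁+Z₂), |Z| = 440 Ω, ∠Z = 80.6°
|Y| = 1/|Z| = 2.28 mS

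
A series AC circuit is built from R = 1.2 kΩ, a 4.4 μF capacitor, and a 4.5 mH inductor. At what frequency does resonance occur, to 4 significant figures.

ω₀ = 1/√(LC) = 1/√(0.0045 × 4.4e-06) = 7107 rad/s
f₀ = ω₀/(2π) = 1.131 kHz

1.131 kHz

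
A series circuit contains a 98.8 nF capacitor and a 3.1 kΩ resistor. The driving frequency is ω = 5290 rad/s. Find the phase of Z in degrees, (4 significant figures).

X_C = 1/(ωC) = 1913 Ω
Z = 3100 − j1913 Ω
|Z| = √(3100² + 1913²) = 3643 Ω
∠Z = arctan(-1913/3100) = -31.68°

-31.68°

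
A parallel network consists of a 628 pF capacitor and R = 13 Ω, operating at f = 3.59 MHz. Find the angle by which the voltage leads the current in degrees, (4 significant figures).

-10.43°

ω = 2πf = 2.256e+07 rad/s
X_C = 1/(ωC) = 70.59 Ω
Parallel: admittances add. Y = 1/R + jωC
Y = (0.07692 + j0.01417) S
|Y| = 0.07822 S → |Z| = 1/|Y| = 12.79 Ω, ∠Z = −∠Y = -10.43°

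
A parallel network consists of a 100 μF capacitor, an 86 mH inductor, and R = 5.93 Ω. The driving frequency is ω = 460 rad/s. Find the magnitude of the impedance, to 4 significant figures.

X_L = ωL = 39.56 Ω
X_C = 1/(ωC) = 21.74 Ω
Parallel: admittances add. Y = 1/R + 1/(jωL) + jωC
Y = (0.1686 + j0.02072) S
|Y| = 0.1699 S → |Z| = 1/|Y| = 5.886 Ω, ∠Z = −∠Y = -7.005°

5.886 Ω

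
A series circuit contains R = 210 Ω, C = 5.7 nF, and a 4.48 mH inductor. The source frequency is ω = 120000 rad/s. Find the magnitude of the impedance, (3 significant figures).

948 Ω

X_L = ωL = 538 Ω
X_C = 1/(ωC) = 1460 Ω
Net reactance X = X_L − X_C = -924 Ω
Z = 210 − j924 Ω
|Z| = √(210² + 924²) = 948 Ω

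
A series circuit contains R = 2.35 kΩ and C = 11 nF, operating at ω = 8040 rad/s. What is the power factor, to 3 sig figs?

X_C = 1/(ωC) = 11300 Ω
Z = 2350 − j11300 Ω
|Z| = √(2350² + 11300²) = 11500 Ω
∠Z = arctan(-11300/2350) = -78.3°
cos φ = cos(-78.3°) = 0.203

0.203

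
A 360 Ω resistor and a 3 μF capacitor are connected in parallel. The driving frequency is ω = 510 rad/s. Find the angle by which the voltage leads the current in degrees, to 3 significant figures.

X_C = 1/(ωC) = 654 Ω
Parallel: admittances add. Y = 1/R + jωC
Y = (0.00278 + j0.00153) S
|Y| = 0.00317 S → |Z| = 1/|Y| = 315 Ω, ∠Z = −∠Y = -28.8°

-28.8°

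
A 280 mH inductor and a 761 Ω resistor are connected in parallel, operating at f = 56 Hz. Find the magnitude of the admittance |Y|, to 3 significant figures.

ω = 2πf = 351.9 rad/s
X_L = ωL = 98.5 Ω
Parallel: admittances add. Y = 1/R + 1/(jωL)
Y = (0.00131 − j0.0102) S
|Y| = 0.0102 S → |Z| = 1/|Y| = 97.7 Ω, ∠Z = −∠Y = 82.6°

10.2 mS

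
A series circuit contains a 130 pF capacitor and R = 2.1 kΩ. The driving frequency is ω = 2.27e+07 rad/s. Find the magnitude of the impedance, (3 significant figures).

2130 Ω

X_C = 1/(ωC) = 339 Ω
Z = 2100 − j339 Ω
|Z| = √(2100² + 339²) = 2130 Ω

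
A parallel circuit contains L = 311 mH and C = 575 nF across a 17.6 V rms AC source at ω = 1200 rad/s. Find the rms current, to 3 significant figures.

X_L = ωL = 373 Ω
X_C = 1/(ωC) = 1450 Ω
Parallel: admittances add. Y = 1/(jωL) + jωC
Y = (0 − j0.00199) S
|Y| = 0.00199 S → |Z| = 1/|Y| = 503 Ω, ∠Z = −∠Y = 90.0°
I = V/|Z| = 17.6/503 = 35.0 mA

35.0 mA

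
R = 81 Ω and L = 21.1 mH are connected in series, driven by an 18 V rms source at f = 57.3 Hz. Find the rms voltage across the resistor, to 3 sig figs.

ω = 2πf = 360.0 rad/s
X_L = ωL = 7.60 Ω
Z = 81.0 + j7.60 Ω
|Z| = √(81.0² + 7.60²) = 81.4 Ω
I = V/|Z| = 221 mA
V_R = I·|Z_R| = 0.221 × 81.0 = 17.9 V

17.9 V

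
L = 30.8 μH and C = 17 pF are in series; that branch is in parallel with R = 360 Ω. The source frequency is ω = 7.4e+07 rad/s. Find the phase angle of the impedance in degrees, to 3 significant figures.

13.6°

X_L = ωL = 2280 Ω
X_C = 1/(ωC) = 795 Ω
Branch 1: Z₁ = R = 360 Ω
Branch 2 (series LC): Z₂ = j(X_L − X_C) = j1480 Ω
Parallel: Z = Z₁Z₂/(Z₁+Z₂), |Z| = 350 Ω, ∠Z = 13.6°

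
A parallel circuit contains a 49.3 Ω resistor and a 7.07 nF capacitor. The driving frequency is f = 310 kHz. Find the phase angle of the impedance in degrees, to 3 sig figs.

ω = 2πf = 1.948e+06 rad/s
X_C = 1/(ωC) = 72.6 Ω
Parallel: admittances add. Y = 1/R + jωC
Y = (0.0203 + j0.0138) S
|Y| = 0.0245 S → |Z| = 1/|Y| = 40.8 Ω, ∠Z = −∠Y = -34.2°

-34.2°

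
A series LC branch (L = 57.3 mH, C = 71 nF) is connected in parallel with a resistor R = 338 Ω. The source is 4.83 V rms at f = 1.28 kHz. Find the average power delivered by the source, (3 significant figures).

69.0 mW

ω = 2πf = 8042 rad/s
X_L = ωL = 461 Ω
X_C = 1/(ωC) = 1750 Ω
Branch 1: Z₁ = R = 338 Ω
Branch 2 (series LC): Z₂ = j(X_L − X_C) = −j1290 Ω
Parallel: Z = Z₁Z₂/(Z₁+Z₂), |Z| = 327 Ω, ∠Z = -14.7°
I = V/|Z| = 14.8 mA
P = VI cos φ = 4.83 × 0.0148 × cos(-14.7°) = 69.0 mW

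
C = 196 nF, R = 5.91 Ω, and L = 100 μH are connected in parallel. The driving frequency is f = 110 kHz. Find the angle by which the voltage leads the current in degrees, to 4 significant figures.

ω = 2πf = 691200 rad/s
X_L = ωL = 69.12 Ω
X_C = 1/(ωC) = 7.382 Ω
Parallel: admittances add. Y = 1/R + 1/(jωL) + jωC
Y = (0.1692 + j0.1210) S
|Y| = 0.2080 S → |Z| = 1/|Y| = 4.807 Ω, ∠Z = −∠Y = -35.57°

-35.57°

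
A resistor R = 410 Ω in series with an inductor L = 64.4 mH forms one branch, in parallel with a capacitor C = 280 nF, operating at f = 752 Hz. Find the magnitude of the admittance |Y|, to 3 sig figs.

1.58 mS

ω = 2πf = 4725 rad/s
X_L = ωL = 304 Ω
X_C = 1/(ωC) = 756 Ω
Branch 1 (R+jX_L): Z₁ = 410 + j304 Ω, |Z₁| = 511 Ω
Branch 2 (−jX_C): Z₂ = −j756 Ω
Parallel: Z = Z₁Z₂/(Z₁+Z₂), |Z| = 633 Ω, ∠Z = -5.66°
|Y| = 1/|Z| = 1.58 mS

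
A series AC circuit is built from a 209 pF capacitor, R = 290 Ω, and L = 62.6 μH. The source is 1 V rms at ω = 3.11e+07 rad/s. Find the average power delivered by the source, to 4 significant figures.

X_L = ωL = 1947 Ω
X_C = 1/(ωC) = 153.8 Ω
Net reactance X = X_L − X_C = 1793 Ω
Z = 290.0 + j1793 Ω
|Z| = √(290.0² + 1793²) = 1816 Ω
∠Z = arctan(1793/290.0) = 80.81°
I = V/|Z| = 550.6 μA
P = VI cos φ = 1 × 0.0005506 × cos(80.81°) = 87.91 μW

87.91 μW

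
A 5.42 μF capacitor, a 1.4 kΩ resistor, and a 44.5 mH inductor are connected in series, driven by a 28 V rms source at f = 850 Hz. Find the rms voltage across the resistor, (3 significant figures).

ω = 2πf = 5341 rad/s
X_L = ωL = 238 Ω
X_C = 1/(ωC) = 34.5 Ω
Net reactance X = X_L − X_C = 203 Ω
Z = 1400 + j203 Ω
|Z| = √(1400² + 203²) = 1410 Ω
I = V/|Z| = 19.8 mA
V_R = I·|Z_R| = 0.0198 × 1400 = 27.7 V

27.7 V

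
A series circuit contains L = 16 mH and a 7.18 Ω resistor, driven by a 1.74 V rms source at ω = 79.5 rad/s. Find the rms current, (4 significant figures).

238.6 mA

X_L = ωL = 1.272 Ω
Z = 7.180 + j1.272 Ω
|Z| = √(7.180² + 1.272²) = 7.292 Ω
I = V/|Z| = 1.74/7.292 = 238.6 mA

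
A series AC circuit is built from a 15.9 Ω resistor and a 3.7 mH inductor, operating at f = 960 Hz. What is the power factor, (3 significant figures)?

ω = 2πf = 6032 rad/s
X_L = ωL = 22.3 Ω
Z = 15.9 + j22.3 Ω
|Z| = √(15.9² + 22.3²) = 27.4 Ω
∠Z = arctan(22.3/15.9) = 54.5°
cos φ = cos(54.5°) = 0.580

0.580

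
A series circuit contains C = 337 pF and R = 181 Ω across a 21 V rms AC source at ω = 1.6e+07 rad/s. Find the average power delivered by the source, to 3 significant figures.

1.19 W

X_C = 1/(ωC) = 185 Ω
Z = 181 − j185 Ω
|Z| = √(181² + 185²) = 259 Ω
∠Z = arctan(-185/181) = -45.7°
I = V/|Z| = 81.0 mA
P = VI cos φ = 21 × 0.0810 × cos(-45.7°) = 1.19 W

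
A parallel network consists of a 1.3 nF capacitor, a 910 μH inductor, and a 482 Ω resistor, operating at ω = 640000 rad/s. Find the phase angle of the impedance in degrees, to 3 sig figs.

23.1°

X_L = ωL = 582 Ω
X_C = 1/(ωC) = 1200 Ω
Parallel: admittances add. Y = 1/R + 1/(jωL) + jωC
Y = (0.00207 − j0.000885) S
|Y| = 0.00226 S → |Z| = 1/|Y| = 443 Ω, ∠Z = −∠Y = 23.1°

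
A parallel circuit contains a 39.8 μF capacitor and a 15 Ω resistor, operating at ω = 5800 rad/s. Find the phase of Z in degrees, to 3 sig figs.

-73.9°

X_C = 1/(ωC) = 4.33 Ω
Parallel: admittances add. Y = 1/R + jωC
Y = (0.0667 + j0.231) S
|Y| = 0.240 S → |Z| = 1/|Y| = 4.16 Ω, ∠Z = −∠Y = -73.9°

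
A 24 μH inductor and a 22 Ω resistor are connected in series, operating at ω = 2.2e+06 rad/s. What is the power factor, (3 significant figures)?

X_L = ωL = 52.8 Ω
Z = 22.0 + j52.8 Ω
|Z| = √(22.0² + 52.8²) = 57.2 Ω
∠Z = arctan(52.8/22.0) = 67.4°
cos φ = cos(67.4°) = 0.385

0.385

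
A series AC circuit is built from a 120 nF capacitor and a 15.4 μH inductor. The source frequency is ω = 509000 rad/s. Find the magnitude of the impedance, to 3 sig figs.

8.53 Ω

X_L = ωL = 7.84 Ω
X_C = 1/(ωC) = 16.4 Ω
Net reactance X = X_L − X_C = -8.53 Ω
Z = − j8.53 Ω
|Z| = √(0² + 8.53²) = 8.53 Ω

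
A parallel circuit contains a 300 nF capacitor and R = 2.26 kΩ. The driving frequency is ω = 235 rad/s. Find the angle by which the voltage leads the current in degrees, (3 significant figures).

-9.05°

X_C = 1/(ωC) = 14200 Ω
Parallel: admittances add. Y = 1/R + jωC
Y = (0.000442 + j7.05e-05) S
|Y| = 0.000448 S → |Z| = 1/|Y| = 2230 Ω, ∠Z = −∠Y = -9.05°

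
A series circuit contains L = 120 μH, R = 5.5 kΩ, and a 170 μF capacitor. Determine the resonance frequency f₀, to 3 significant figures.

1.11 kHz

ω₀ = 1/√(LC) = 1/√(0.00012 × 0.00017) = 7001 rad/s
f₀ = ω₀/(2π) = 1.11 kHz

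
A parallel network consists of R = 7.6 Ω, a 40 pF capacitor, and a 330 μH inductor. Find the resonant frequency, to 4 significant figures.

ω₀ = 1/√(LC) = 1/√(0.00033 × 4e-11) = 8.704e+06 rad/s
f₀ = ω₀/(2π) = 1.385 MHz

1.385 MHz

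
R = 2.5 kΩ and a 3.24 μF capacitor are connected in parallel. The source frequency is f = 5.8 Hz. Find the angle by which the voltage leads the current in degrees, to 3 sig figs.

ω = 2πf = 36.44 rad/s
X_C = 1/(ωC) = 8470 Ω
Parallel: admittances add. Y = 1/R + jωC
Y = (0.000400 + j0.000118) S
|Y| = 0.000417 S → |Z| = 1/|Y| = 2400 Ω, ∠Z = −∠Y = -16.4°

-16.4°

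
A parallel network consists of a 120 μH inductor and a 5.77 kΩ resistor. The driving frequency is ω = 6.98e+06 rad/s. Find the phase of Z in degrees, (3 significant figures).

X_L = ωL = 838 Ω
Parallel: admittances add. Y = 1/R + 1/(jωL)
Y = (0.000173 − j0.00119) S
|Y| = 0.00121 S → |Z| = 1/|Y| = 829 Ω, ∠Z = −∠Y = 81.7°

81.7°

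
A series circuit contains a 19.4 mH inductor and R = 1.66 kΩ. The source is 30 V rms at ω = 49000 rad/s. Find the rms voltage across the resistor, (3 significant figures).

X_L = ωL = 951 Ω
Z = 1660 + j951 Ω
|Z| = √(1660² + 951²) = 1910 Ω
I = V/|Z| = 15.7 mA
V_R = I·|Z_R| = 0.0157 × 1660 = 26.0 V

26.0 V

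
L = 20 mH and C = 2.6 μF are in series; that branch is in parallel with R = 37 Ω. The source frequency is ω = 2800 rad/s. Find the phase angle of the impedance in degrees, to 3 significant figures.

-24.5°

X_L = ωL = 56.0 Ω
X_C = 1/(ωC) = 137 Ω
Branch 1: Z₁ = R = 37.0 Ω
Branch 2 (series LC): Z₂ = j(X_L − X_C) = −j81.4 Ω
Parallel: Z = Z₁Z₂/(Z₁+Z₂), |Z| = 33.7 Ω, ∠Z = -24.5°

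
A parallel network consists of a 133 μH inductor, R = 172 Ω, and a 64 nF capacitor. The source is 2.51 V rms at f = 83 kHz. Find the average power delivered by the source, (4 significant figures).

ω = 2πf = 521500 rad/s
X_L = ωL = 69.36 Ω
X_C = 1/(ωC) = 29.96 Ω
Parallel: admittances add. Y = 1/R + 1/(jωL) + jωC
Y = (0.005814 + j0.01896) S
|Y| = 0.01983 S → |Z| = 1/|Y| = 50.43 Ω, ∠Z = −∠Y = -72.95°
I = V/|Z| = 49.77 mA
P = VI cos φ = 2.51 × 0.04977 × cos(-72.95°) = 36.63 mW

36.63 mW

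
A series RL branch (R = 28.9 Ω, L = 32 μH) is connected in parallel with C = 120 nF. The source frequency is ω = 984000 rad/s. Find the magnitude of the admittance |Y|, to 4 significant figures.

X_L = ωL = 31.49 Ω
X_C = 1/(ωC) = 8.469 Ω
Branch 1 (R+jX_L): Z₁ = 28.90 + j31.49 Ω, |Z₁| = 42.74 Ω
Branch 2 (−jX_C): Z₂ = −j8.469 Ω
Parallel: Z = Z₁Z₂/(Z₁+Z₂), |Z| = 9.797 Ω, ∠Z = -81.08°
|Y| = 1/|Z| = 102.1 mS

102.1 mS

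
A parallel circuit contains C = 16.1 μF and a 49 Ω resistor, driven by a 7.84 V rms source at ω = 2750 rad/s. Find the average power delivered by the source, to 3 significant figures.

1.25 W

X_C = 1/(ωC) = 22.6 Ω
Parallel: admittances add. Y = 1/R + jωC
Y = (0.0204 + j0.0443) S
|Y| = 0.0488 S → |Z| = 1/|Y| = 20.5 Ω, ∠Z = −∠Y = -65.3°
I = V/|Z| = 382 mA
P = VI cos φ = 7.84 × 0.382 × cos(-65.3°) = 1.25 W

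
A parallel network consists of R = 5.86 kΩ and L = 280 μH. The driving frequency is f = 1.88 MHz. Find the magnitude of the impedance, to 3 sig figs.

2880 Ω

ω = 2πf = 1.181e+07 rad/s
X_L = ωL = 3310 Ω
Parallel: admittances add. Y = 1/R + 1/(jωL)
Y = (0.000171 − j0.000302) S
|Y| = 0.000347 S → |Z| = 1/|Y| = 2880 Ω, ∠Z = −∠Y = 60.6°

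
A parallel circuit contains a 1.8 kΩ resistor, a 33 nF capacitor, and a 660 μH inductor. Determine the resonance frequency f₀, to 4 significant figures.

34.10 kHz

ω₀ = 1/√(LC) = 1/√(0.00066 × 3.3e-08) = 214300 rad/s
f₀ = ω₀/(2π) = 34.10 kHz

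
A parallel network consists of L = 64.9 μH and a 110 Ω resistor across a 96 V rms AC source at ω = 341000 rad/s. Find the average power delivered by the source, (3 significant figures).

X_L = ωL = 22.1 Ω
Parallel: admittances add. Y = 1/R + 1/(jωL)
Y = (0.00909 − j0.0452) S
|Y| = 0.0461 S → |Z| = 1/|Y| = 21.7 Ω, ∠Z = −∠Y = 78.6°
I = V/|Z| = 4.42 A
P = VI cos φ = 96 × 4.42 × cos(78.6°) = 83.8 W

83.8 W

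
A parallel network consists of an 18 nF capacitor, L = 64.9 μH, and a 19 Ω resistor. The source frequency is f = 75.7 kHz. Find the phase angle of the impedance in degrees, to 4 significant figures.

ω = 2πf = 475600 rad/s
X_L = ωL = 30.87 Ω
X_C = 1/(ωC) = 116.8 Ω
Parallel: admittances add. Y = 1/R + 1/(jωL) + jωC
Y = (0.05263 − j0.02383) S
|Y| = 0.05778 S → |Z| = 1/|Y| = 17.31 Ω, ∠Z = −∠Y = 24.36°

24.36°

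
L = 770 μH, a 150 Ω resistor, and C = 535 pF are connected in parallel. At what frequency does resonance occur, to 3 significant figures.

ω₀ = 1/√(LC) = 1/√(0.00077 × 5.35e-10) = 1.558e+06 rad/s
f₀ = ω₀/(2π) = 248 kHz

248 kHz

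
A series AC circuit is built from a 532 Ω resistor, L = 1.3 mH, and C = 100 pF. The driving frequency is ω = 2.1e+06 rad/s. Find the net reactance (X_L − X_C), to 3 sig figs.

X_L = ωL = 2730 Ω
X_C = 1/(ωC) = 4760 Ω
X = 2730 − 4760 = -2030 Ω

-2030 Ω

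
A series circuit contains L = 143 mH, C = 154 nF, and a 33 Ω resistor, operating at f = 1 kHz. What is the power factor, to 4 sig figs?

0.2375

ω = 2πf = 6283 rad/s
X_L = ωL = 898.5 Ω
X_C = 1/(ωC) = 1033 Ω
Net reactance X = X_L − X_C = -135.0 Ω
Z = 33.00 − j135.0 Ω
|Z| = √(33.00² + 135.0²) = 139.0 Ω
∠Z = arctan(-135.0/33.00) = -76.26°
cos φ = cos(-76.26°) = 0.2375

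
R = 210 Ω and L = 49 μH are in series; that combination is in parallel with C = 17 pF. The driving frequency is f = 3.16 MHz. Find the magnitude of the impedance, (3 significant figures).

ω = 2πf = 1.985e+07 rad/s
X_L = ωL = 973 Ω
X_C = 1/(ωC) = 2960 Ω
Branch 1 (R+jX_L): Z₁ = 210 + j973 Ω, |Z₁| = 995 Ω
Branch 2 (−jX_C): Z₂ = −j2960 Ω
Parallel: Z = Z₁Z₂/(Z₁+Z₂), |Z| = 1470 Ω, ∠Z = 71.8°

1470 Ω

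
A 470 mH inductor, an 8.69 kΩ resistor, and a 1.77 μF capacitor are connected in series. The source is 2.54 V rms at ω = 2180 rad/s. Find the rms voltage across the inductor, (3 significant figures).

0.298 V

X_L = ωL = 1020 Ω
X_C = 1/(ωC) = 259 Ω
Net reactance X = X_L − X_C = 765 Ω
Z = 8690 + j765 Ω
|Z| = √(8690² + 765²) = 8720 Ω
I = V/|Z| = 291 μA
V_L = I·|Z_L| = 0.000291 × 1020 = 0.298 V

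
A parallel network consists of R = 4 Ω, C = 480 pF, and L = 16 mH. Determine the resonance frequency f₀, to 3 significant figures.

57.4 kHz

ω₀ = 1/√(LC) = 1/√(0.016 × 4.8e-10) = 360800 rad/s
f₀ = ω₀/(2π) = 57.4 kHz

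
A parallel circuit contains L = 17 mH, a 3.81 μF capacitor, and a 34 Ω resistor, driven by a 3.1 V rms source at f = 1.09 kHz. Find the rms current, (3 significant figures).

106 mA

ω = 2πf = 6849 rad/s
X_L = ωL = 116 Ω
X_C = 1/(ωC) = 38.3 Ω
Parallel: admittances add. Y = 1/R + 1/(jωL) + jωC
Y = (0.0294 + j0.0175) S
|Y| = 0.0342 S → |Z| = 1/|Y| = 29.2 Ω, ∠Z = −∠Y = -30.8°
I = V/|Z| = 3.1/29.2 = 106 mA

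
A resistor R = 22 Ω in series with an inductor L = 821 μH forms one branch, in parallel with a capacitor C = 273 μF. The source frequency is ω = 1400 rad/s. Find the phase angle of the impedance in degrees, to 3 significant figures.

-83.2°

X_L = ωL = 1.15 Ω
X_C = 1/(ωC) = 2.62 Ω
Branch 1 (R+jX_L): Z₁ = 22.0 + j1.15 Ω, |Z₁| = 22.0 Ω
Branch 2 (−jX_C): Z₂ = −j2.62 Ω
Parallel: Z = Z₁Z₂/(Z₁+Z₂), |Z| = 2.61 Ω, ∠Z = -83.2°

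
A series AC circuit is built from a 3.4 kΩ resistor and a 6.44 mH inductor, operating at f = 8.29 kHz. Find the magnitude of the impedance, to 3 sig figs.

ω = 2πf = 52090 rad/s
X_L = ωL = 335 Ω
Z = 3400 + j335 Ω
|Z| = √(3400² + 335²) = 3420 Ω

3420 Ω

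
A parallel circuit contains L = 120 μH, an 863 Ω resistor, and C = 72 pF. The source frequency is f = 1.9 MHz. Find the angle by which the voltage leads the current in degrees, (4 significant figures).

-7.934°

ω = 2πf = 1.194e+07 rad/s
X_L = ωL = 1433 Ω
X_C = 1/(ωC) = 1163 Ω
Parallel: admittances add. Y = 1/R + 1/(jωL) + jωC
Y = (0.001159 + j0.0001615) S
|Y| = 0.001170 S → |Z| = 1/|Y| = 854.7 Ω, ∠Z = −∠Y = -7.934°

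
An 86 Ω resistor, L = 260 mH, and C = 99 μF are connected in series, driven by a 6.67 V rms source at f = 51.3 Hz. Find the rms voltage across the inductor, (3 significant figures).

ω = 2πf = 322.3 rad/s
X_L = ωL = 83.8 Ω
X_C = 1/(ωC) = 31.3 Ω
Net reactance X = X_L − X_C = 52.5 Ω
Z = 86.0 + j52.5 Ω
|Z| = √(86.0² + 52.5²) = 101 Ω
I = V/|Z| = 66.2 mA
V_L = I·|Z_L| = 0.0662 × 83.8 = 5.55 V

5.55 V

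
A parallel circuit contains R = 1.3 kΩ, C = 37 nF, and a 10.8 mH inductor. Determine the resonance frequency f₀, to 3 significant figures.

7.96 kHz

ω₀ = 1/√(LC) = 1/√(0.0108 × 3.7e-08) = 50030 rad/s
f₀ = ω₀/(2π) = 7.96 kHz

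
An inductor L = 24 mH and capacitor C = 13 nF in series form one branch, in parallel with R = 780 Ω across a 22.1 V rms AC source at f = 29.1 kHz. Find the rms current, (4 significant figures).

28.88 mA

ω = 2πf = 182800 rad/s
X_L = ωL = 4388 Ω
X_C = 1/(ωC) = 420.7 Ω
Branch 1: Z₁ = R = 780.0 Ω
Branch 2 (series LC): Z₂ = j(X_L − X_C) = j3967 Ω
Parallel: Z = Z₁Z₂/(Z₁+Z₂), |Z| = 765.3 Ω, ∠Z = 11.12°
I = V/|Z| = 22.1/765.3 = 28.88 mA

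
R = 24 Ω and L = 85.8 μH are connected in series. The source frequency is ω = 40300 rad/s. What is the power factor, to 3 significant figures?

X_L = ωL = 3.46 Ω
Z = 24.0 + j3.46 Ω
|Z| = √(24.0² + 3.46²) = 24.2 Ω
∠Z = arctan(3.46/24.0) = 8.20°
cos φ = cos(8.20°) = 0.990

0.990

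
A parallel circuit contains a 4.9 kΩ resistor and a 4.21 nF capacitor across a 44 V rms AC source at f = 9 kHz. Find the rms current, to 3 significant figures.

ω = 2πf = 56550 rad/s
X_C = 1/(ωC) = 4200 Ω
Parallel: admittances add. Y = 1/R + jωC
Y = (0.000204 + j0.000238) S
|Y| = 0.000314 S → |Z| = 1/|Y| = 3190 Ω, ∠Z = −∠Y = -49.4°
I = V/|Z| = 44/3190 = 13.8 mA

13.8 mA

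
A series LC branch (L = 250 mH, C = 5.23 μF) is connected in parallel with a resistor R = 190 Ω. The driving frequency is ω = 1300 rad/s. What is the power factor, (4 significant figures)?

0.6835

X_L = ωL = 325.0 Ω
X_C = 1/(ωC) = 147.1 Ω
Branch 1: Z₁ = R = 190.0 Ω
Branch 2 (series LC): Z₂ = j(X_L − X_C) = j177.9 Ω
Parallel: Z = Z₁Z₂/(Z₁+Z₂), |Z| = 129.9 Ω, ∠Z = 46.88°
cos φ = cos(46.88°) = 0.6835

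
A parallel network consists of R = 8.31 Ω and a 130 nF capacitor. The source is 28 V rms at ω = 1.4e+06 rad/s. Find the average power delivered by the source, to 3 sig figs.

X_C = 1/(ωC) = 5.49 Ω
Parallel: admittances add. Y = 1/R + jωC
Y = (0.120 + j0.182) S
|Y| = 0.218 S → |Z| = 1/|Y| = 4.58 Ω, ∠Z = −∠Y = -56.5°
I = V/|Z| = 6.11 A
P = VI cos φ = 28 × 6.11 × cos(-56.5°) = 94.3 W

94.3 W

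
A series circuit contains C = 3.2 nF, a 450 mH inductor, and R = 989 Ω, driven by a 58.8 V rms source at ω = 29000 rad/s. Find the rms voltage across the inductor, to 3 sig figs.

X_L = ωL = 13000 Ω
X_C = 1/(ωC) = 10800 Ω
Net reactance X = X_L − X_C = 2270 Ω
Z = 989 + j2270 Ω
|Z| = √(989² + 2270²) = 2480 Ω
I = V/|Z| = 23.7 mA
V_L = I·|Z_L| = 0.0237 × 13000 = 309 V

309 V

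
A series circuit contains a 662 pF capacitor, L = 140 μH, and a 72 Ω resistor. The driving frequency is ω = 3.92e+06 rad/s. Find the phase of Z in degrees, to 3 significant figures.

X_L = ωL = 549 Ω
X_C = 1/(ωC) = 385 Ω
Net reactance X = X_L − X_C = 163 Ω
Z = 72.0 + j163 Ω
|Z| = √(72.0² + 163²) = 179 Ω
∠Z = arctan(163/72.0) = 66.2°

66.2°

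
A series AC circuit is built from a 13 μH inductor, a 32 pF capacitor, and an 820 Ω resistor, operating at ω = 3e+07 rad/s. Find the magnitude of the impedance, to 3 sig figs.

X_L = ωL = 390 Ω
X_C = 1/(ωC) = 1040 Ω
Net reactance X = X_L − X_C = -652 Ω
Z = 820 − j652 Ω
|Z| = √(820² + 652²) = 1050 Ω

1050 Ω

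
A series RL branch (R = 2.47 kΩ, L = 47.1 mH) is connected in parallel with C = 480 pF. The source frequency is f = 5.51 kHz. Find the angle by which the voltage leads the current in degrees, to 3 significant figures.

ω = 2πf = 34620 rad/s
X_L = ωL = 1630 Ω
X_C = 1/(ωC) = 60200 Ω
Branch 1 (R+jX_L): Z₁ = 2470 + j1630 Ω, |Z₁| = 2960 Ω
Branch 2 (−jX_C): Z₂ = −j60200 Ω
Parallel: Z = Z₁Z₂/(Z₁+Z₂), |Z| = 3040 Ω, ∠Z = 31.0°

31.0°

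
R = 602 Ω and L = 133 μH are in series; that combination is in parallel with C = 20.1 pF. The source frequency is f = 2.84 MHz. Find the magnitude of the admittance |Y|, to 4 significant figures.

ω = 2πf = 1.784e+07 rad/s
X_L = ωL = 2373 Ω
X_C = 1/(ωC) = 2788 Ω
Branch 1 (R+jX_L): Z₁ = 602.0 + j2373 Ω, |Z₁| = 2448 Ω
Branch 2 (−jX_C): Z₂ = −j2788 Ω
Parallel: Z = Z₁Z₂/(Z₁+Z₂), |Z| = 9338 Ω, ∠Z = 20.33°
|Y| = 1/|Z| = 107.1 μS

107.1 μS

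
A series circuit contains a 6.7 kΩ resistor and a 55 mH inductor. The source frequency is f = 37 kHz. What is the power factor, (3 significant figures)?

ω = 2πf = 232500 rad/s
X_L = ωL = 12800 Ω
Z = 6700 + j12800 Ω
|Z| = √(6700² + 12800²) = 14400 Ω
∠Z = arctan(12800/6700) = 62.3°
cos φ = cos(62.3°) = 0.464

0.464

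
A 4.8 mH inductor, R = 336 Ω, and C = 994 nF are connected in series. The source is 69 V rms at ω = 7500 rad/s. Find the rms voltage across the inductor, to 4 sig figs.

X_L = ωL = 36.00 Ω
X_C = 1/(ωC) = 134.1 Ω
Net reactance X = X_L − X_C = -98.14 Ω
Z = 336.0 − j98.14 Ω
|Z| = √(336.0² + 98.14²) = 350.0 Ω
I = V/|Z| = 197.1 mA
V_L = I·|Z_L| = 0.1971 × 36.00 = 7.096 V

7.096 V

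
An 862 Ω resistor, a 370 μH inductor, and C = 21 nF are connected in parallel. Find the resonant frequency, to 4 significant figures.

57.10 kHz

ω₀ = 1/√(LC) = 1/√(0.00037 × 2.1e-08) = 358700 rad/s
f₀ = ω₀/(2π) = 57.10 kHz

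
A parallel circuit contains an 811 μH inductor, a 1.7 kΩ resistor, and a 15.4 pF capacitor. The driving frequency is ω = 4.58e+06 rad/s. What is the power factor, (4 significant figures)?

0.9474

X_L = ωL = 3714 Ω
X_C = 1/(ωC) = 14180 Ω
Parallel: admittances add. Y = 1/R + 1/(jωL) + jωC
Y = (0.0005882 − j0.0001987) S
|Y| = 0.0006209 S → |Z| = 1/|Y| = 1611 Ω, ∠Z = −∠Y = 18.66°
cos φ = cos(18.66°) = 0.9474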